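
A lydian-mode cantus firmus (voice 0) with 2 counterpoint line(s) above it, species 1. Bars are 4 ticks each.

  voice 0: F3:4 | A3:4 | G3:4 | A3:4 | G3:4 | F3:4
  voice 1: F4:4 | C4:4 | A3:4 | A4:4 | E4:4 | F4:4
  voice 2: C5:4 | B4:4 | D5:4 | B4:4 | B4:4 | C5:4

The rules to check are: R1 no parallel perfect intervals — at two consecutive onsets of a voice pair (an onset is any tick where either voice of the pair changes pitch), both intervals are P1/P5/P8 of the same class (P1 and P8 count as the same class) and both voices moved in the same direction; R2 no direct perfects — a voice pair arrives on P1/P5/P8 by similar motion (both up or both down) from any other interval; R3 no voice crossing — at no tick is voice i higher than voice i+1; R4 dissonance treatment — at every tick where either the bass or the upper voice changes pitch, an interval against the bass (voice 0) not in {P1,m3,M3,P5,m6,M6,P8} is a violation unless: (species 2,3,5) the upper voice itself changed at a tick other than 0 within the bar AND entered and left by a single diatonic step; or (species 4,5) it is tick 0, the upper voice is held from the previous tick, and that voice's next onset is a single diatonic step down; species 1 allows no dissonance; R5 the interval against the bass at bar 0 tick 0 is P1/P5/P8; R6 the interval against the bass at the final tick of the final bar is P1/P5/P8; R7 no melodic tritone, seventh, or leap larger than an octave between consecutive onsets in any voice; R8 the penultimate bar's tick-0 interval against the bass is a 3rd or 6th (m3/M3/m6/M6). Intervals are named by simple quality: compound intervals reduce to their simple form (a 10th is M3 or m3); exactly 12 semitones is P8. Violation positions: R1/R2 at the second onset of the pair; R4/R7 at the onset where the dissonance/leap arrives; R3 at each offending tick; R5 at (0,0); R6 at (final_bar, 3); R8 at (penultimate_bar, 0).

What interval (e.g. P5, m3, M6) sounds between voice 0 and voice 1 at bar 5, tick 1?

P8

voice 0=F3 voice 1=F4 -> P8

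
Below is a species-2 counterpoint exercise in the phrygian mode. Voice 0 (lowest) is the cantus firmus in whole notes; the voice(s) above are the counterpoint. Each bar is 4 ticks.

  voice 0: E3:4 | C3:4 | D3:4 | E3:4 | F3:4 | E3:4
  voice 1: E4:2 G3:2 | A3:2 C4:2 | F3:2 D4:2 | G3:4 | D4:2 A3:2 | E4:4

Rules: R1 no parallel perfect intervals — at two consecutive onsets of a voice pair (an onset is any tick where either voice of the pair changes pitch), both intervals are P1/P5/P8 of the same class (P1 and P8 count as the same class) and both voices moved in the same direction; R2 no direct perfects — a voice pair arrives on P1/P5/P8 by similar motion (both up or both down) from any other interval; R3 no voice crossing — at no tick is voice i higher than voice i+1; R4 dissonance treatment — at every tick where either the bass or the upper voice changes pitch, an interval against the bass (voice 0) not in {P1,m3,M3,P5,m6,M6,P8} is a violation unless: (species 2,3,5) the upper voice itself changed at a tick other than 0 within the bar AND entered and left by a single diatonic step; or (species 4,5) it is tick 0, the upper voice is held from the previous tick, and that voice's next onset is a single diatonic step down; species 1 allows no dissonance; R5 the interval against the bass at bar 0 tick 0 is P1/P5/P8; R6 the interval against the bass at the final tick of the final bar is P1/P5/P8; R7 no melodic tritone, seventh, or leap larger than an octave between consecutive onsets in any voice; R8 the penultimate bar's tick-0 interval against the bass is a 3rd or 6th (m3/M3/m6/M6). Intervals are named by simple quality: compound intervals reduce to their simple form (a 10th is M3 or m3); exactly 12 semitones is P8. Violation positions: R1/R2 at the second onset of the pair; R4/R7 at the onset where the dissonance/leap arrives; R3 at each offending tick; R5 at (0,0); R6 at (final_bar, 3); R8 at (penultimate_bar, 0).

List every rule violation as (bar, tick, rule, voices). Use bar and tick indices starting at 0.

No violations across 6 bars (E3..E3 vs E4..E4).

bar 0: v0=E3 v1=E4 downbeat P8
bar 1: v0=C3 v1=A3 downbeat M6
bar 2: v0=D3 v1=F3 downbeat m3
bar 3: v0=E3 v1=G3 downbeat m3
bar 4: v0=F3 v1=D4 downbeat M6
bar 5: v0=E3 v1=E4 downbeat P8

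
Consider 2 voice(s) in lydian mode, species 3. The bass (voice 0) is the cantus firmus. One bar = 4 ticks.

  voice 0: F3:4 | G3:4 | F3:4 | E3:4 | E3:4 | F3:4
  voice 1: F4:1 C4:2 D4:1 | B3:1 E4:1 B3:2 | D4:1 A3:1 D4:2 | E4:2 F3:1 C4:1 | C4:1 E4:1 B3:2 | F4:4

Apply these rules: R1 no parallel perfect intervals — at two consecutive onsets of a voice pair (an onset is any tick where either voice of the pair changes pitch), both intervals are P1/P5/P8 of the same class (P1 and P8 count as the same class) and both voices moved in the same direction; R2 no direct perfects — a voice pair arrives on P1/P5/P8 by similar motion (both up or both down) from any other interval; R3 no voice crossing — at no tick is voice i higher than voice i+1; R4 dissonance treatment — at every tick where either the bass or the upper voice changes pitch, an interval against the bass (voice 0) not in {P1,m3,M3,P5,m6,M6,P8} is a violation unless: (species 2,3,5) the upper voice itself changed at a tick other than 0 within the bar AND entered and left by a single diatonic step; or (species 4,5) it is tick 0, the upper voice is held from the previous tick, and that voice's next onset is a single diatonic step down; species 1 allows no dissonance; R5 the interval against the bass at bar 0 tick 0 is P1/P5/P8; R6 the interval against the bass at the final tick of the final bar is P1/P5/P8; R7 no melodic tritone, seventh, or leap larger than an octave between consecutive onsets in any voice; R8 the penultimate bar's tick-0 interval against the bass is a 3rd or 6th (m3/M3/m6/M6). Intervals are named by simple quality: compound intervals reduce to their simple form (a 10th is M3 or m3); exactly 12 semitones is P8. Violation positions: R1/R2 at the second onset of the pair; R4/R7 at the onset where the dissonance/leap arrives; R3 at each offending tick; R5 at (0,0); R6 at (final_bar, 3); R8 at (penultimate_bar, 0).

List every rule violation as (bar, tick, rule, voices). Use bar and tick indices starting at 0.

bar 0: v0=F3 v1=F4 downbeat P8
bar 1: v0=G3 v1=B3 downbeat M3
bar 2: v0=F3 v1=D4 downbeat M6
bar 3: v0=E3 v1=E4 downbeat P8
bar 4: v0=E3 v1=C4 downbeat m6
bar 5: v0=F3 v1=F4 downbeat P8
  -> R4 @ bar 3 tick 2 v(0, 1): E3/F3 m2 untreated
  -> R7 @ bar 3 tick 2 v(1,): E4->F3 leap 11st
  -> R2 @ bar 5 tick 0 v(0, 1): E3/B3 P5 -> F3/F4 P8 similar
  -> R7 @ bar 5 tick 0 v(1,): B3->F4 leap 6st

(3, 2, R4, (0, 1))
(3, 2, R7, (1,))
(5, 0, R2, (0, 1))
(5, 0, R7, (1,))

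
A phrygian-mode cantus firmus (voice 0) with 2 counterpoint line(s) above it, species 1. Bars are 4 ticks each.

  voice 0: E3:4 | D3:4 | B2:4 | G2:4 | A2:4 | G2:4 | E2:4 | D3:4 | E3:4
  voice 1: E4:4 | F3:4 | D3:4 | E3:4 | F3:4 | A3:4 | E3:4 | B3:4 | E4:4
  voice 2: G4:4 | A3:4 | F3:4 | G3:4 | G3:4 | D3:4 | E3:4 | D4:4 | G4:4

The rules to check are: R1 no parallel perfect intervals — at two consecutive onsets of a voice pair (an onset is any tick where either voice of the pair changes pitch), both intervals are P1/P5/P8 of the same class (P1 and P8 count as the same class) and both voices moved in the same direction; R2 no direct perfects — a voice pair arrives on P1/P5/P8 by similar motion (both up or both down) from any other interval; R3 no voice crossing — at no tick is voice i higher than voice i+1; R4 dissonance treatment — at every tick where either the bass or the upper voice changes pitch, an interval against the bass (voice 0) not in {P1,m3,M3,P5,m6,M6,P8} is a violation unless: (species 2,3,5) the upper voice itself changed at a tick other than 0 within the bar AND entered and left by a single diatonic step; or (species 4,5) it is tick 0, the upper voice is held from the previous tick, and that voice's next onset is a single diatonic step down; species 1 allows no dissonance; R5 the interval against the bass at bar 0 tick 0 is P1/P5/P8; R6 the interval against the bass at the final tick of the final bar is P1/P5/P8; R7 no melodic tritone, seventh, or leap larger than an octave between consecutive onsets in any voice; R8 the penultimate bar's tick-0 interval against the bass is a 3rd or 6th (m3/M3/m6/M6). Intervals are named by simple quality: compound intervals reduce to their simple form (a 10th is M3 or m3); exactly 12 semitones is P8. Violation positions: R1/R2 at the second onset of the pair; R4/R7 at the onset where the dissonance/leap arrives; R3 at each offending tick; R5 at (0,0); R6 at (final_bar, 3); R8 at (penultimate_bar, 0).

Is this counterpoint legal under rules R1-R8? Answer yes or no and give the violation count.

bar 0: v0=E3 v1=E4 v2=G4 (m3)
bar 1: v0=D3 v1=F3 v2=A3 (P5)
bar 2: v0=B2 v1=D3 v2=F3 (TT)
bar 3: v0=G2 v1=E3 v2=G3 (P8)
bar 4: v0=A2 v1=F3 v2=G3 (m7)
bar 5: v0=G2 v1=A3 v2=D3 (P5)
bar 6: v0=E2 v1=E3 v2=E3 (P8)
bar 7: v0=D3 v1=B3 v2=D4 (P8)
bar 8: v0=E3 v1=E4 v2=G4 (m3)
  R5 @ bar0.0: opens on m3
  R2 @ bar1.0: E3/G4 m3 -> D3/A3 P5 similar
  R7 @ bar1.0: E4->F3 leap 11st
  R7 @ bar1.0: G4->A3 leap 10st
  R4 @ bar2.0: B2/F3 TT untreated
  R4 @ bar4.0: A2/G3 m7 untreated
  R2 @ bar5.0: A2/G3 m7 -> G2/D3 P5 similar
  R3 @ bar5.0: A3 above D3
  R4 @ bar5.0: G2/A3 M2 untreated
  R3 @ bar5.1: A3 above D3
  R3 @ bar5.2: A3 above D3
  R3 @ bar5.3: A3 above D3
  R2 @ bar6.0: G2/A3 M2 -> E2/E3 P8 similar
  R1 @ bar7.0: E2/E3 P8 -> D3/D4 P8 similar
  R7 @ bar7.0: E2->D3 leap 10st
  R7 @ bar7.0: E3->D4 leap 10st
  R8 @ bar7.0: penult P8 not 3rd/6th
  R2 @ bar8.0: D3/B3 M6 -> E3/E4 P8 similar
  R6 @ bar8.3: closes on m3

No (19 violations)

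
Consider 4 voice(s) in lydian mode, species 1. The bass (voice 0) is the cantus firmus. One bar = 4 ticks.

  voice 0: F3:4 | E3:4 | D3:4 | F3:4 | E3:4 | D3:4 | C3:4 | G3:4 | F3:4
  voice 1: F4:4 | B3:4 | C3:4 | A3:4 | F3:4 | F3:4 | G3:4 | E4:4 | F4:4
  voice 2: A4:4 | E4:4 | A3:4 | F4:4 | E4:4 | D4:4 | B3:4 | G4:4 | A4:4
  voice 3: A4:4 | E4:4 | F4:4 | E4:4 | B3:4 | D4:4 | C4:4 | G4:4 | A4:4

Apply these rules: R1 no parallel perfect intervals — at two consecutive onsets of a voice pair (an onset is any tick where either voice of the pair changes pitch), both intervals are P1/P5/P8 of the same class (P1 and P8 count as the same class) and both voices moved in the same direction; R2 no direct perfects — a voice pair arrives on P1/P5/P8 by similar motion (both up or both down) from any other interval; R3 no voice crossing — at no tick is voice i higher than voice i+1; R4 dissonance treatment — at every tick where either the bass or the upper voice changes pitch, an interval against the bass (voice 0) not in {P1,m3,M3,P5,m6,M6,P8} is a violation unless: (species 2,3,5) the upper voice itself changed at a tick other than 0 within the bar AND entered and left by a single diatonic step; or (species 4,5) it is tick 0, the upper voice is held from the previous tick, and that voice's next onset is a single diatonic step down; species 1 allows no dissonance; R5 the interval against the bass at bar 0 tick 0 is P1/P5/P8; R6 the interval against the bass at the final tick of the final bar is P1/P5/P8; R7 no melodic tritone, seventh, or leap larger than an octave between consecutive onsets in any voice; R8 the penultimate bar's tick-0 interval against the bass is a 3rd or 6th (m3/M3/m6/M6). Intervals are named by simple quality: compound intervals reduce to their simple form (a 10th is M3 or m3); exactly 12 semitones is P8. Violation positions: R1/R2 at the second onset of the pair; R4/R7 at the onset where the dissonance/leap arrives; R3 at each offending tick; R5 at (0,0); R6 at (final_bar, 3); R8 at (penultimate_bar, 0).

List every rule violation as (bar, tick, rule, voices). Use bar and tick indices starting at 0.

bar 0: v0=F3 v1=F4 v2=A4 v3=A4 downbeat M3
bar 1: v0=E3 v1=B3 v2=E4 v3=E4 downbeat P8
bar 2: v0=D3 v1=C3 v2=A3 v3=F4 downbeat m3
bar 3: v0=F3 v1=A3 v2=F4 v3=E4 downbeat M7
bar 4: v0=E3 v1=F3 v2=E4 v3=B3 downbeat P5
bar 5: v0=D3 v1=F3 v2=D4 v3=D4 downbeat P8
bar 6: v0=C3 v1=G3 v2=B3 v3=C4 downbeat P8
bar 7: v0=G3 v1=E4 v2=G4 v3=G4 downbeat P8
bar 8: v0=F3 v1=F4 v2=A4 v3=A4 downbeat M3
  -> R5 @ bar 0 tick 0 v(0, 2): opens on M3
  -> R5 @ bar 0 tick 0 v(0, 3): opens on M3
  -> R1 @ bar 1 tick 0 v(2, 3): A4/A4 P1 -> E4/E4 P1 similar
  -> R2 @ bar 1 tick 0 v(0, 1): F3/F4 P8 -> E3/B3 P5 similar
  -> R2 @ bar 1 tick 0 v(0, 2): F3/A4 M3 -> E3/E4 P8 similar
  -> R2 @ bar 1 tick 0 v(0, 3): F3/A4 M3 -> E3/E4 P8 similar
  -> R7 @ bar 1 tick 0 v(1,): F4->B3 leap 6st
  -> R2 @ bar 2 tick 0 v(0, 2): E3/E4 P8 -> D3/A3 P5 similar
  -> R3 @ bar 2 tick 0 v(0, 1): D3 above C3
  -> R4 @ bar 2 tick 0 v(0, 1): D3/C3 M2 untreated
  -> R7 @ bar 2 tick 0 v(1,): B3->C3 leap 11st
  -> R3 @ bar 2 tick 1 v(0, 1): D3 above C3
  -> R3 @ bar 2 tick 2 v(0, 1): D3 above C3
  -> R3 @ bar 2 tick 3 v(0, 1): D3 above C3
  -> R2 @ bar 3 tick 0 v(0, 2): D3/A3 P5 -> F3/F4 P8 similar
  -> R3 @ bar 3 tick 0 v(2, 3): F4 above E4
  -> R4 @ bar 3 tick 0 v(0, 3): F3/E4 M7 untreated
  -> R3 @ bar 3 tick 1 v(2, 3): F4 above E4
  -> R3 @ bar 3 tick 2 v(2, 3): F4 above E4
  -> R3 @ bar 3 tick 3 v(2, 3): F4 above E4
  -> R1 @ bar 4 tick 0 v(0, 2): F3/F4 P8 -> E3/E4 P8 similar
  -> R2 @ bar 4 tick 0 v(0, 3): F3/E4 M7 -> E3/B3 P5 similar
  -> R3 @ bar 4 tick 0 v(2, 3): E4 above B3
  -> R4 @ bar 4 tick 0 v(0, 1): E3/F3 m2 untreated
  -> R3 @ bar 4 tick 1 v(2, 3): E4 above B3
  -> R3 @ bar 4 tick 2 v(2, 3): E4 above B3
  -> R3 @ bar 4 tick 3 v(2, 3): E4 above B3
  -> R1 @ bar 5 tick 0 v(0, 2): E3/E4 P8 -> D3/D4 P8 similar
  -> R1 @ bar 6 tick 0 v(0, 3): D3/D4 P8 -> C3/C4 P8 similar
  -> R4 @ bar 6 tick 0 v(0, 2): C3/B3 M7 untreated
  -> R1 @ bar 7 tick 0 v(0, 3): C3/C4 P8 -> G3/G4 P8 similar
  -> R2 @ bar 7 tick 0 v(0, 2): C3/B3 M7 -> G3/G4 P8 similar
  -> R2 @ bar 7 tick 0 v(2, 3): B3/C4 m2 -> G4/G4 P1 similar
  -> R8 @ bar 7 tick 0 v(0, 2): penult P8 not 3rd/6th
  -> R8 @ bar 7 tick 0 v(0, 3): penult P8 not 3rd/6th
  -> R1 @ bar 8 tick 0 v(2, 3): G4/G4 P1 -> A4/A4 P1 similar
  -> R6 @ bar 8 tick 3 v(0, 2): closes on M3
  -> R6 @ bar 8 tick 3 v(0, 3): closes on M3

(0, 0, R5, (0, 2))
(0, 0, R5, (0, 3))
(1, 0, R1, (2, 3))
(1, 0, R2, (0, 1))
(1, 0, R2, (0, 2))
(1, 0, R2, (0, 3))
(1, 0, R7, (1,))
(2, 0, R2, (0, 2))
(2, 0, R3, (0, 1))
(2, 0, R4, (0, 1))
(2, 0, R7, (1,))
(2, 1, R3, (0, 1))
(2, 2, R3, (0, 1))
(2, 3, R3, (0, 1))
(3, 0, R2, (0, 2))
(3, 0, R3, (2, 3))
(3, 0, R4, (0, 3))
(3, 1, R3, (2, 3))
(3, 2, R3, (2, 3))
(3, 3, R3, (2, 3))
(4, 0, R1, (0, 2))
(4, 0, R2, (0, 3))
(4, 0, R3, (2, 3))
(4, 0, R4, (0, 1))
(4, 1, R3, (2, 3))
(4, 2, R3, (2, 3))
(4, 3, R3, (2, 3))
(5, 0, R1, (0, 2))
(6, 0, R1, (0, 3))
(6, 0, R4, (0, 2))
(7, 0, R1, (0, 3))
(7, 0, R2, (0, 2))
(7, 0, R2, (2, 3))
(7, 0, R8, (0, 2))
(7, 0, R8, (0, 3))
(8, 0, R1, (2, 3))
(8, 3, R6, (0, 2))
(8, 3, R6, (0, 3))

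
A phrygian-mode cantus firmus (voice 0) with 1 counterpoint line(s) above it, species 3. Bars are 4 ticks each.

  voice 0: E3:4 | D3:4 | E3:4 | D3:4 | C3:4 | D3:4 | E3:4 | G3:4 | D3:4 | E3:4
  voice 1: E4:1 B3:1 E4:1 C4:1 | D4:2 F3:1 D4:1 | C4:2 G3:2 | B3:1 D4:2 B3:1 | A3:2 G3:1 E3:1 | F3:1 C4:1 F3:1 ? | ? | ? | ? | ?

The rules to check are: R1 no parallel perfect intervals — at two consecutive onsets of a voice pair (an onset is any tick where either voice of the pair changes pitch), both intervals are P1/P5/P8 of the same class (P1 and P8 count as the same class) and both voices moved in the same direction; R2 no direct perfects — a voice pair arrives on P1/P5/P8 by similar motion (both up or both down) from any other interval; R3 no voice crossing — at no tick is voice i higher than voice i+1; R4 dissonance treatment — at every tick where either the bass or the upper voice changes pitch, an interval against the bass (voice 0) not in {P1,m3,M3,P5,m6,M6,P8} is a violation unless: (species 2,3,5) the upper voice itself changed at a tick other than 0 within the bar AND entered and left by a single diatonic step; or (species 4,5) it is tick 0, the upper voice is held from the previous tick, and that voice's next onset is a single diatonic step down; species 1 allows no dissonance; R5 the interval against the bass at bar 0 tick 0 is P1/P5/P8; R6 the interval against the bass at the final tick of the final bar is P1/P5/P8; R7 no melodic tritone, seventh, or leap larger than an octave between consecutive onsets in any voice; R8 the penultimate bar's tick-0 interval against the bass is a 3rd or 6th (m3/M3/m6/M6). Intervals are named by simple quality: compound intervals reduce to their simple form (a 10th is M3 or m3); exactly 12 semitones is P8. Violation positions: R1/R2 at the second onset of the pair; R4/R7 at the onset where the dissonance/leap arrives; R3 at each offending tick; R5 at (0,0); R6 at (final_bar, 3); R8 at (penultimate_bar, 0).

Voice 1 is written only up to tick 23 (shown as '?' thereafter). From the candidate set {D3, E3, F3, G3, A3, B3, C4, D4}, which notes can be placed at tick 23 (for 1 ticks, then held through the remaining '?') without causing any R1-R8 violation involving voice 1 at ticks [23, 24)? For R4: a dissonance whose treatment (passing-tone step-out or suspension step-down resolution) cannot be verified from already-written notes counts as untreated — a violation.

D3: legal
E3: violates R4
F3: legal
G3: violates R4
A3: legal
B3: violates R7
C4: violates R4
D4: legal

{A3, D3, D4, F3}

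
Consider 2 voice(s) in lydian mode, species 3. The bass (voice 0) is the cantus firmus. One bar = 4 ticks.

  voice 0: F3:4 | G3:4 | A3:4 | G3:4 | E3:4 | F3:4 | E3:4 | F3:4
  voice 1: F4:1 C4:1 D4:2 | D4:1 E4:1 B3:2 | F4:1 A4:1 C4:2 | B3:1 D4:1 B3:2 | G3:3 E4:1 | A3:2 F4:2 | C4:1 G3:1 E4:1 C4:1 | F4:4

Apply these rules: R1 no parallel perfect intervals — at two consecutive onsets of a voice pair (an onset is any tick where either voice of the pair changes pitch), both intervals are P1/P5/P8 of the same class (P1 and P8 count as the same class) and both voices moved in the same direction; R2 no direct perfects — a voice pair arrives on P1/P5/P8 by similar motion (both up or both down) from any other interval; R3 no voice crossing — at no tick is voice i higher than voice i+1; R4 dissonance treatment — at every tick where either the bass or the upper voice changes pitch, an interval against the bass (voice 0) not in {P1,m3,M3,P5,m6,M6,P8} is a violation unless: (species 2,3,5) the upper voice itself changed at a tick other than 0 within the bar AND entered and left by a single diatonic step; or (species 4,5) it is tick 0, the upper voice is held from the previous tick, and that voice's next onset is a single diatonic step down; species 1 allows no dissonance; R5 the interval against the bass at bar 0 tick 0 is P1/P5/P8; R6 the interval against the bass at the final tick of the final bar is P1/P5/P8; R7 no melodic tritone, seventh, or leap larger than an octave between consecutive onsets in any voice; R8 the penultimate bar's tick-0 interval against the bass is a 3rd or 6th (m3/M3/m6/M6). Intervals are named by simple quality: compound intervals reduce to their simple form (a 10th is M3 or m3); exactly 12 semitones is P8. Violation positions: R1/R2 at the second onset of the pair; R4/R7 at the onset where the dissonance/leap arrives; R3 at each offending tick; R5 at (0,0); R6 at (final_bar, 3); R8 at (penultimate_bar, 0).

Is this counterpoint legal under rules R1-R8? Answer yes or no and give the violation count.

bar 0: v0=F3 v1=F4 (P8)
bar 1: v0=G3 v1=D4 (P5)
bar 2: v0=A3 v1=F4 (m6)
bar 3: v0=G3 v1=B3 (M3)
bar 4: v0=E3 v1=G3 (m3)
bar 5: v0=F3 v1=A3 (M3)
bar 6: v0=E3 v1=C4 (m6)
bar 7: v0=F3 v1=F4 (P8)
  R7 @ bar2.0: B3->F4 leap 6st
  R2 @ bar7.0: E3/C4 m6 -> F3/F4 P8 similar

No (2 violations)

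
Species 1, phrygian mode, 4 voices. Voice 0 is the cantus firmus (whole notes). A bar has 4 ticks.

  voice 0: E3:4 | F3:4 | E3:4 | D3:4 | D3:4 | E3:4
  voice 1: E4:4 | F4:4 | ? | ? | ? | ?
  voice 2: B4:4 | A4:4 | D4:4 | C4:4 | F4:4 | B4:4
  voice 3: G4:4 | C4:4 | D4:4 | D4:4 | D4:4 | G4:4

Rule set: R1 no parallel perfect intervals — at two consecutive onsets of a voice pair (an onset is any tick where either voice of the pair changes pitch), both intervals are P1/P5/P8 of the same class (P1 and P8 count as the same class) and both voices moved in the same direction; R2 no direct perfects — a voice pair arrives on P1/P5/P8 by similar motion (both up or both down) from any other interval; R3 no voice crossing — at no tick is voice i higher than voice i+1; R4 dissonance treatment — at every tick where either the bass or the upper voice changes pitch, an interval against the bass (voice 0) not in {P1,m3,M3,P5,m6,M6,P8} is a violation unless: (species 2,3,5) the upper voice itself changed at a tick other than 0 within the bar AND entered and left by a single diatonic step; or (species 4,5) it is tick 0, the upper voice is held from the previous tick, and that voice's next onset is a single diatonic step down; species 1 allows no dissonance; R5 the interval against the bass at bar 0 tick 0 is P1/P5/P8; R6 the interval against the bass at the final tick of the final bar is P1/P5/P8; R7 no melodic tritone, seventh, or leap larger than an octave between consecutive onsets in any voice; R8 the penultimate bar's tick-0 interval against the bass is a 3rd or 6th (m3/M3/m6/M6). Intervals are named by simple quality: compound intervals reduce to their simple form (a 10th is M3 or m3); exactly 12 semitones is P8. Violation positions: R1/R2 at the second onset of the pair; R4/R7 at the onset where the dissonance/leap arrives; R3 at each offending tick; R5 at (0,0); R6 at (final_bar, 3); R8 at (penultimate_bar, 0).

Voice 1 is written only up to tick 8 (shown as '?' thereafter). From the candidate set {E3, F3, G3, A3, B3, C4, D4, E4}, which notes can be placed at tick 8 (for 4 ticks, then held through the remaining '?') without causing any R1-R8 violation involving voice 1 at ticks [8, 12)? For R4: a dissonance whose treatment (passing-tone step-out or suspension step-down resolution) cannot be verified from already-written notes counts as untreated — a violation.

E3: violates R1,R7
F3: violates R4
G3: violates R2,R7
A3: violates R4
B3: violates R2,R7
C4: legal
D4: violates R2,R4
E4: violates R1,R3

{C4}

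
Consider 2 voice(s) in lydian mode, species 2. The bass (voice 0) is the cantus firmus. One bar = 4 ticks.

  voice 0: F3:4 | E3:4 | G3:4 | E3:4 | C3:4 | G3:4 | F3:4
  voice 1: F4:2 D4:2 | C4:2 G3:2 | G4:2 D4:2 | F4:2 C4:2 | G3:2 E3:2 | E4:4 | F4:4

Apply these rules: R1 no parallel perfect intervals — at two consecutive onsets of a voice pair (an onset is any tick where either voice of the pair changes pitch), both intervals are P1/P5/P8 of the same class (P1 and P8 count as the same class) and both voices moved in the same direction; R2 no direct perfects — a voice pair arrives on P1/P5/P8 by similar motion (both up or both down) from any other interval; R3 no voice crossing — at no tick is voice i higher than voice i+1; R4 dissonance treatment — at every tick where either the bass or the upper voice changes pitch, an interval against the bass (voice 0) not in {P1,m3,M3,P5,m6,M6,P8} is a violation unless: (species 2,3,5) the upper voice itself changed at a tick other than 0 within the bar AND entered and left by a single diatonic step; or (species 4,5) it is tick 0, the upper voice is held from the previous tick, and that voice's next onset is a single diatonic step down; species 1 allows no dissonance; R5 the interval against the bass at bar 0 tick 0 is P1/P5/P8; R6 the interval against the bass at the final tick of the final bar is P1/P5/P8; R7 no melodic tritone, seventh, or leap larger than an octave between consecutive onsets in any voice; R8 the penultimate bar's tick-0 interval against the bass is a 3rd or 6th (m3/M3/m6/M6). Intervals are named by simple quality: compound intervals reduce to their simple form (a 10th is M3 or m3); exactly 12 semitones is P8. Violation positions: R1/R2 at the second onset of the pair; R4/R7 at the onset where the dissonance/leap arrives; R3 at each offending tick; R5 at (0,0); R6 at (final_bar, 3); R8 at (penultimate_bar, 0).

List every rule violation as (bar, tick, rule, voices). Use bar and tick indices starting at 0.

(2, 0, R2, (0, 1))
(3, 0, R4, (0, 1))
(4, 0, R2, (0, 1))

bar 0: v0=F3 v1=F4 downbeat P8
bar 1: v0=E3 v1=C4 downbeat m6
bar 2: v0=G3 v1=G4 downbeat P8
bar 3: v0=E3 v1=F4 downbeat m2
bar 4: v0=C3 v1=G3 downbeat P5
bar 5: v0=G3 v1=E4 downbeat M6
bar 6: v0=F3 v1=F4 downbeat P8
  -> R2 @ bar 2 tick 0 v(0, 1): E3/G3 m3 -> G3/G4 P8 similar
  -> R4 @ bar 3 tick 0 v(0, 1): E3/F4 m2 untreated
  -> R2 @ bar 4 tick 0 v(0, 1): E3/C4 m6 -> C3/G3 P5 similar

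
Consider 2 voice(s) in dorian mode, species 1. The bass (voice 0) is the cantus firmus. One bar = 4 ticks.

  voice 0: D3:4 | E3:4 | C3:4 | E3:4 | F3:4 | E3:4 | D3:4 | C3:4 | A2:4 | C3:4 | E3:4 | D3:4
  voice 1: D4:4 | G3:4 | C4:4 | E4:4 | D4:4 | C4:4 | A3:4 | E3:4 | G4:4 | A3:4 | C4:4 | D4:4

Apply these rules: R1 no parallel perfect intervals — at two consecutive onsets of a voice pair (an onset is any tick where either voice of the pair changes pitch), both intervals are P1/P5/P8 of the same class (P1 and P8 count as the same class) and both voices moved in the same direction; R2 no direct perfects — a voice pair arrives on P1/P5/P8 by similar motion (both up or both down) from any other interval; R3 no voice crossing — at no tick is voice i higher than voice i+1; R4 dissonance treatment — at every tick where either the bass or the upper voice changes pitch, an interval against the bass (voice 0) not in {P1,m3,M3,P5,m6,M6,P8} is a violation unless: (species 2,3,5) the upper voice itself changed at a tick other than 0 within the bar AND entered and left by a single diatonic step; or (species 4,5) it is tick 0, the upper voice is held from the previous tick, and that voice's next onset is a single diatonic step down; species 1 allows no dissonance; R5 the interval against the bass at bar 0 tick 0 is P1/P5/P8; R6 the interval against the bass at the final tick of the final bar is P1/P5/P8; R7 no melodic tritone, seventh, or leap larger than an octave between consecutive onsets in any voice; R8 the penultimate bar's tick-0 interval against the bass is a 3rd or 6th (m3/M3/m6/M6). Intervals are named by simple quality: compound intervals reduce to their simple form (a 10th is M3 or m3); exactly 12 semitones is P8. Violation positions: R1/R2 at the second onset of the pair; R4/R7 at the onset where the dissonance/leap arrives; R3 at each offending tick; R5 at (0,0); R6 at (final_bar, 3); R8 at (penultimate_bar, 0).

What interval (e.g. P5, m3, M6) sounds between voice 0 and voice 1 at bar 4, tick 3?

voice 0=F3 voice 1=D4 -> M6

M6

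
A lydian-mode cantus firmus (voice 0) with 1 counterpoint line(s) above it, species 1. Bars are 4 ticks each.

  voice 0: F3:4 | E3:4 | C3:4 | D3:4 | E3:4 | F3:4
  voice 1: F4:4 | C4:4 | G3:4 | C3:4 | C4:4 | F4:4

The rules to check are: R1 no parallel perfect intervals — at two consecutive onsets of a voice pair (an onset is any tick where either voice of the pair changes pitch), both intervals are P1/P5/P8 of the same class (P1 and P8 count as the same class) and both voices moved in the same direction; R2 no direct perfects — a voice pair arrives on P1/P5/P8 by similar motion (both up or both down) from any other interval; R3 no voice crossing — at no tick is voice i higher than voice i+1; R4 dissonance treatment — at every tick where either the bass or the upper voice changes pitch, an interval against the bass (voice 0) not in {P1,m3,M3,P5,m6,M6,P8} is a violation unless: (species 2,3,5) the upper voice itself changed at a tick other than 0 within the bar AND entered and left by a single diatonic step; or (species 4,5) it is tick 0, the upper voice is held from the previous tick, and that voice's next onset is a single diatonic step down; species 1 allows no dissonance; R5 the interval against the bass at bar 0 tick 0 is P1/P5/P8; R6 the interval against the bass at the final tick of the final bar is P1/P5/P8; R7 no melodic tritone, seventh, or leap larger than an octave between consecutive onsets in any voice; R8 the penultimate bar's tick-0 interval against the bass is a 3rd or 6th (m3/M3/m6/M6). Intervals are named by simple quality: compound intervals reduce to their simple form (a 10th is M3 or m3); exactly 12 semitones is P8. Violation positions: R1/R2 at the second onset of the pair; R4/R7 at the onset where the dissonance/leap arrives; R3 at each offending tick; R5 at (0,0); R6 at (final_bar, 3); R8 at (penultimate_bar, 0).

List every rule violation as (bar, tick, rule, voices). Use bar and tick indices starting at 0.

(2, 0, R2, (0, 1))
(3, 0, R3, (0, 1))
(3, 0, R4, (0, 1))
(3, 1, R3, (0, 1))
(3, 2, R3, (0, 1))
(3, 3, R3, (0, 1))
(5, 0, R2, (0, 1))

bar 0: v0=F3 v1=F4 downbeat P8
bar 1: v0=E3 v1=C4 downbeat m6
bar 2: v0=C3 v1=G3 downbeat P5
bar 3: v0=D3 v1=C3 downbeat M2
bar 4: v0=E3 v1=C4 downbeat m6
bar 5: v0=F3 v1=F4 downbeat P8
  -> R2 @ bar 2 tick 0 v(0, 1): E3/C4 m6 -> C3/G3 P5 similar
  -> R3 @ bar 3 tick 0 v(0, 1): D3 above C3
  -> R4 @ bar 3 tick 0 v(0, 1): D3/C3 M2 untreated
  -> R3 @ bar 3 tick 1 v(0, 1): D3 above C3
  -> R3 @ bar 3 tick 2 v(0, 1): D3 above C3
  -> R3 @ bar 3 tick 3 v(0, 1): D3 above C3
  -> R2 @ bar 5 tick 0 v(0, 1): E3/C4 m6 -> F3/F4 P8 similar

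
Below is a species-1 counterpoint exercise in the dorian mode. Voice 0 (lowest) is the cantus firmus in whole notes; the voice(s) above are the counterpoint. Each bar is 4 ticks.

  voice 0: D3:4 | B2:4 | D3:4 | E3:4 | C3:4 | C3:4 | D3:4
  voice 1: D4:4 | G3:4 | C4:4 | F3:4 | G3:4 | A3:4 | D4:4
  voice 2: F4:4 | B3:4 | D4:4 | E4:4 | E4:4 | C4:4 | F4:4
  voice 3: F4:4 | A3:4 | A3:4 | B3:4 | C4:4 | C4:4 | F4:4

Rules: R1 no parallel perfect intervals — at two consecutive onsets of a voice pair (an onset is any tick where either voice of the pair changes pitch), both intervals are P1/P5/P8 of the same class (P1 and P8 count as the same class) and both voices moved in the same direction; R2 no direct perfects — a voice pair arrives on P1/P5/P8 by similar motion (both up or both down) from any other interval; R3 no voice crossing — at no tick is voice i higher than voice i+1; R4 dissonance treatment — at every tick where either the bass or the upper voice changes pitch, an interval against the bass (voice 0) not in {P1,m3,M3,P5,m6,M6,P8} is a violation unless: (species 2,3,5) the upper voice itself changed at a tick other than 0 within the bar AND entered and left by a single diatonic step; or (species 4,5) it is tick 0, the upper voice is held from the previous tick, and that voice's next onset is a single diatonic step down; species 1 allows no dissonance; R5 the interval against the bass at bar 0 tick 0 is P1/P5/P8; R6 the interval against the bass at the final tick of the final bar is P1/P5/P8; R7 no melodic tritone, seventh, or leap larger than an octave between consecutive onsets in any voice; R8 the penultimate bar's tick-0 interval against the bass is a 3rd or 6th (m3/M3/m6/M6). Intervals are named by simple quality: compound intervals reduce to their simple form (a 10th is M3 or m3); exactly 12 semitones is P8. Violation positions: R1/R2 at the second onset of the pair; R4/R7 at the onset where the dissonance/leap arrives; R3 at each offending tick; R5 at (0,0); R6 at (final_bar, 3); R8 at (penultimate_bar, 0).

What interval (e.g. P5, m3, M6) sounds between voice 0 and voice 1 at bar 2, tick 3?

m7

voice 0=D3 voice 1=C4 -> m7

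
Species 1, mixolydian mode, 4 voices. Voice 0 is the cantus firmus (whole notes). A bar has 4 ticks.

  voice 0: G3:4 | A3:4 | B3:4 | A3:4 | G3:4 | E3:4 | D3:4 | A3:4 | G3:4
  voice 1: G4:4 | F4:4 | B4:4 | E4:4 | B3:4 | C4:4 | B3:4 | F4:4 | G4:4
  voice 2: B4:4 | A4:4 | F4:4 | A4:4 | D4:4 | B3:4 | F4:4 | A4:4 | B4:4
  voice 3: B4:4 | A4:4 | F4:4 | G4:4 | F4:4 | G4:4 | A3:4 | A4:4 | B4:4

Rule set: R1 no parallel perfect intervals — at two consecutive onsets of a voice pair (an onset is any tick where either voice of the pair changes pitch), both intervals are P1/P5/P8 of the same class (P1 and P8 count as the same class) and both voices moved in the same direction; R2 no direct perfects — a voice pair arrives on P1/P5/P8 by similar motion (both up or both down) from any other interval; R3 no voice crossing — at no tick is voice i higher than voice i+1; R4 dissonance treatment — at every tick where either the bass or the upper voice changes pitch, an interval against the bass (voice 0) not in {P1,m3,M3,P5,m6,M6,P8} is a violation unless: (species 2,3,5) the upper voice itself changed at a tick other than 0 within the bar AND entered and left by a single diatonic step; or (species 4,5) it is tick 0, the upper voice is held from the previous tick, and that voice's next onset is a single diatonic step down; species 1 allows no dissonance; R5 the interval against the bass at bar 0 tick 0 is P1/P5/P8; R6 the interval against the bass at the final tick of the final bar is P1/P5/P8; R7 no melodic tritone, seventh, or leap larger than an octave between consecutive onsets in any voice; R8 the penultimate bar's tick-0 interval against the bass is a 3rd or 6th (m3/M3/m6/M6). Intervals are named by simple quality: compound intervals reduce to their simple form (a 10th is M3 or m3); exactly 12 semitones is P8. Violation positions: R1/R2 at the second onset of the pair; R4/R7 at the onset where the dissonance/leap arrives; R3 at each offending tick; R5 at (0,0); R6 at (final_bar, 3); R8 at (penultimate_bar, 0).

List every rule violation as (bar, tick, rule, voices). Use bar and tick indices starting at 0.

(0, 0, R5, (0, 2))
(0, 0, R5, (0, 3))
(1, 0, R1, (2, 3))
(2, 0, R1, (2, 3))
(2, 0, R2, (0, 1))
(2, 0, R3, (1, 2))
(2, 0, R4, (0, 2))
(2, 0, R4, (0, 3))
(2, 0, R7, (1,))
(2, 1, R3, (1, 2))
(2, 2, R3, (1, 2))
(2, 3, R3, (1, 2))
(3, 0, R2, (0, 1))
(3, 0, R3, (2, 3))
(3, 0, R4, (0, 3))
(3, 1, R3, (2, 3))
(3, 2, R3, (2, 3))
(3, 3, R3, (2, 3))
(4, 0, R2, (0, 2))
(4, 0, R4, (0, 3))
(5, 0, R1, (0, 2))
(5, 0, R2, (1, 3))
(5, 0, R3, (1, 2))
(5, 1, R3, (1, 2))
(5, 2, R3, (1, 2))
(5, 3, R3, (1, 2))
(6, 0, R2, (0, 3))
(6, 0, R3, (2, 3))
(6, 0, R7, (2,))
(6, 0, R7, (3,))
(6, 1, R3, (2, 3))
(6, 2, R3, (2, 3))
(6, 3, R3, (2, 3))
(7, 0, R2, (0, 2))
(7, 0, R2, (0, 3))
(7, 0, R2, (2, 3))
(7, 0, R7, (1,))
(7, 0, R8, (0, 2))
(7, 0, R8, (0, 3))
(8, 0, R1, (2, 3))
(8, 3, R6, (0, 2))
(8, 3, R6, (0, 3))

bar 0: v0=G3 v1=G4 v2=B4 v3=B4 downbeat M3
bar 1: v0=A3 v1=F4 v2=A4 v3=A4 downbeat P8
bar 2: v0=B3 v1=B4 v2=F4 v3=F4 downbeat TT
bar 3: v0=A3 v1=E4 v2=A4 v3=G4 downbeat m7
bar 4: v0=G3 v1=B3 v2=D4 v3=F4 downbeat m7
bar 5: v0=E3 v1=C4 v2=B3 v3=G4 downbeat m3
bar 6: v0=D3 v1=B3 v2=F4 v3=A3 downbeat P5
bar 7: v0=A3 v1=F4 v2=A4 v3=A4 downbeat P8
bar 8: v0=G3 v1=G4 v2=B4 v3=B4 downbeat M3
  -> R5 @ bar 0 tick 0 v(0, 2): opens on M3
  -> R5 @ bar 0 tick 0 v(0, 3): opens on M3
  -> R1 @ bar 1 tick 0 v(2, 3): B4/B4 P1 -> A4/A4 P1 similar
  -> R1 @ bar 2 tick 0 v(2, 3): A4/A4 P1 -> F4/F4 P1 similar
  -> R2 @ bar 2 tick 0 v(0, 1): A3/F4 m6 -> B3/B4 P8 similar
  -> R3 @ bar 2 tick 0 v(1, 2): B4 above F4
  -> R4 @ bar 2 tick 0 v(0, 2): B3/F4 TT untreated
  -> R4 @ bar 2 tick 0 v(0, 3): B3/F4 TT untreated
  -> R7 @ bar 2 tick 0 v(1,): F4->B4 leap 6st
  -> R3 @ bar 2 tick 1 v(1, 2): B4 above F4
  -> R3 @ bar 2 tick 2 v(1, 2): B4 above F4
  -> R3 @ bar 2 tick 3 v(1, 2): B4 above F4
  -> R2 @ bar 3 tick 0 v(0, 1): B3/B4 P8 -> A3/E4 P5 similar
  -> R3 @ bar 3 tick 0 v(2, 3): A4 above G4
  -> R4 @ bar 3 tick 0 v(0, 3): A3/G4 m7 untreated
  -> R3 @ bar 3 tick 1 v(2, 3): A4 above G4
  -> R3 @ bar 3 tick 2 v(2, 3): A4 above G4
  -> R3 @ bar 3 tick 3 v(2, 3): A4 above G4
  -> R2 @ bar 4 tick 0 v(0, 2): A3/A4 P8 -> G3/D4 P5 similar
  -> R4 @ bar 4 tick 0 v(0, 3): G3/F4 m7 untreated
  -> R1 @ bar 5 tick 0 v(0, 2): G3/D4 P5 -> E3/B3 P5 similar
  -> R2 @ bar 5 tick 0 v(1, 3): B3/F4 TT -> C4/G4 P5 similar
  -> R3 @ bar 5 tick 0 v(1, 2): C4 above B3
  -> R3 @ bar 5 tick 1 v(1, 2): C4 above B3
  -> R3 @ bar 5 tick 2 v(1, 2): C4 above B3
  -> R3 @ bar 5 tick 3 v(1, 2): C4 above B3
  -> R2 @ bar 6 tick 0 v(0, 3): E3/G4 m3 -> D3/A3 P5 similar
  -> R3 @ bar 6 tick 0 v(2, 3): F4 above A3
  -> R7 @ bar 6 tick 0 v(2,): B3->F4 leap 6st
  -> R7 @ bar 6 tick 0 v(3,): G4->A3 leap 10st
  -> R3 @ bar 6 tick 1 v(2, 3): F4 above A3
  -> R3 @ bar 6 tick 2 v(2, 3): F4 above A3
  -> R3 @ bar 6 tick 3 v(2, 3): F4 above A3
  -> R2 @ bar 7 tick 0 v(0, 2): D3/F4 m3 -> A3/A4 P8 similar
  -> R2 @ bar 7 tick 0 v(0, 3): D3/A3 P5 -> A3/A4 P8 similar
  -> R2 @ bar 7 tick 0 v(2, 3): F4/A3 m6 -> A4/A4 P1 similar
  -> R7 @ bar 7 tick 0 v(1,): B3->F4 leap 6st
  -> R8 @ bar 7 tick 0 v(0, 2): penult P8 not 3rd/6th
  -> R8 @ bar 7 tick 0 v(0, 3): penult P8 not 3rd/6th
  -> R1 @ bar 8 tick 0 v(2, 3): A4/A4 P1 -> B4/B4 P1 similar
  -> R6 @ bar 8 tick 3 v(0, 2): closes on M3
  -> R6 @ bar 8 tick 3 v(0, 3): closes on M3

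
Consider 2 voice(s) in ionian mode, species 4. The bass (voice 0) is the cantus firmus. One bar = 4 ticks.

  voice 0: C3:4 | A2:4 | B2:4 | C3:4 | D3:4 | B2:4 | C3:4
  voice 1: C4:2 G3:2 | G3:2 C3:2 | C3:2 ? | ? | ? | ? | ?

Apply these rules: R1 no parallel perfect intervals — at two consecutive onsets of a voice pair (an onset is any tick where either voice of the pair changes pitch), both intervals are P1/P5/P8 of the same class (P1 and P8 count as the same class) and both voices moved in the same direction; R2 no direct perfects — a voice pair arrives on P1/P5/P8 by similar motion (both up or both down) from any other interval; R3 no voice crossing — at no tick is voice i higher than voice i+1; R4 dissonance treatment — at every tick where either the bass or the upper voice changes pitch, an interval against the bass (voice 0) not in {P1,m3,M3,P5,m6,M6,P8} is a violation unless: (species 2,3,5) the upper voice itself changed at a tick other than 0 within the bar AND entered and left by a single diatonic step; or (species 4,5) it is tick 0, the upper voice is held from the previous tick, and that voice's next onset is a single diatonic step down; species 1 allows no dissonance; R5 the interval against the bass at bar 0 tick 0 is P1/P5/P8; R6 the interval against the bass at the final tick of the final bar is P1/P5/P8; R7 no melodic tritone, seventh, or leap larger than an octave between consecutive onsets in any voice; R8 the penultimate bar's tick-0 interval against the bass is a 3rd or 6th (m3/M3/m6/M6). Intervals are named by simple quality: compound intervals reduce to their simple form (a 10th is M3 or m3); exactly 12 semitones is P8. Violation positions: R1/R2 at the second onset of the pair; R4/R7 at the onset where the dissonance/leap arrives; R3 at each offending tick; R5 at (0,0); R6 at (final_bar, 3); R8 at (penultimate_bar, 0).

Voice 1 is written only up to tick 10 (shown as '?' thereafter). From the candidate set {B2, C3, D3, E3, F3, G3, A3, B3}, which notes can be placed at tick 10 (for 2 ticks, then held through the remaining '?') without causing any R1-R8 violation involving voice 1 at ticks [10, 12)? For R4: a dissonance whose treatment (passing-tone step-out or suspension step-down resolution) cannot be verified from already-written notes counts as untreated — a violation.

B2: legal
C3: legal
D3: legal
E3: violates R4
F3: violates R4
G3: legal
A3: violates R4
B3: violates R7

{B2, C3, D3, G3}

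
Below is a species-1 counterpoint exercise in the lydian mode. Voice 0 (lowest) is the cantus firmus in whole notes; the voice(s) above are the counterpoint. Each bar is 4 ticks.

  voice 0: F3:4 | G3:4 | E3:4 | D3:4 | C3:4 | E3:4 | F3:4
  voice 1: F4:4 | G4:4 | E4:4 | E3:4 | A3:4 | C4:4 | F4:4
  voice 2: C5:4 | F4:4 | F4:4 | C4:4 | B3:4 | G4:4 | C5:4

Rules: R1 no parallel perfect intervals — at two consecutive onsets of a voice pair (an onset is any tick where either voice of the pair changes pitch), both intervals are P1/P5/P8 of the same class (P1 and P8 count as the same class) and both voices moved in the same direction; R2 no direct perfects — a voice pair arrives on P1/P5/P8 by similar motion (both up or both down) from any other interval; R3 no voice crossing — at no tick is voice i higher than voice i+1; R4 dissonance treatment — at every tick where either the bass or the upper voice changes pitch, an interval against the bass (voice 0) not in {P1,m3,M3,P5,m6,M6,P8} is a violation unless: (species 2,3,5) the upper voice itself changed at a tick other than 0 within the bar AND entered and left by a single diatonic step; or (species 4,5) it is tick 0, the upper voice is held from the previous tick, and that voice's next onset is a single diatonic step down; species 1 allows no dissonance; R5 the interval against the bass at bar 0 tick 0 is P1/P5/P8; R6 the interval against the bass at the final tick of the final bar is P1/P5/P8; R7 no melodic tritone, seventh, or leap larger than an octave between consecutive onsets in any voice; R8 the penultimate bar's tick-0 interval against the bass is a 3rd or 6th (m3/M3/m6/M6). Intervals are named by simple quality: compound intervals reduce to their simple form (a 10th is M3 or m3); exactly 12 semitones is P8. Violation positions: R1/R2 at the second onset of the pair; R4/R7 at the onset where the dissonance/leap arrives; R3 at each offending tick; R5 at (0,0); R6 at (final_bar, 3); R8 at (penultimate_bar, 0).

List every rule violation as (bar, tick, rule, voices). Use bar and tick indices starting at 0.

(1, 0, R1, (0, 1))
(1, 0, R3, (1, 2))
(1, 0, R4, (0, 2))
(1, 1, R3, (1, 2))
(1, 2, R3, (1, 2))
(1, 3, R3, (1, 2))
(2, 0, R1, (0, 1))
(2, 0, R4, (0, 2))
(3, 0, R4, (0, 1))
(3, 0, R4, (0, 2))
(4, 0, R4, (0, 2))
(5, 0, R2, (1, 2))
(6, 0, R1, (1, 2))
(6, 0, R2, (0, 1))
(6, 0, R2, (0, 2))

bar 0: v0=F3 v1=F4 v2=C5 downbeat P5
bar 1: v0=G3 v1=G4 v2=F4 downbeat m7
bar 2: v0=E3 v1=E4 v2=F4 downbeat m2
bar 3: v0=D3 v1=E3 v2=C4 downbeat m7
bar 4: v0=C3 v1=A3 v2=B3 downbeat M7
bar 5: v0=E3 v1=C4 v2=G4 downbeat m3
bar 6: v0=F3 v1=F4 v2=C5 downbeat P5
  -> R1 @ bar 1 tick 0 v(0, 1): F3/F4 P8 -> G3/G4 P8 similar
  -> R3 @ bar 1 tick 0 v(1, 2): G4 above F4
  -> R4 @ bar 1 tick 0 v(0, 2): G3/F4 m7 untreated
  -> R3 @ bar 1 tick 1 v(1, 2): G4 above F4
  -> R3 @ bar 1 tick 2 v(1, 2): G4 above F4
  -> R3 @ bar 1 tick 3 v(1, 2): G4 above F4
  -> R1 @ bar 2 tick 0 v(0, 1): G3/G4 P8 -> E3/E4 P8 similar
  -> R4 @ bar 2 tick 0 v(0, 2): E3/F4 m2 untreated
  -> R4 @ bar 3 tick 0 v(0, 1): D3/E3 M2 untreated
  -> R4 @ bar 3 tick 0 v(0, 2): D3/C4 m7 untreated
  -> R4 @ bar 4 tick 0 v(0, 2): C3/B3 M7 untreated
  -> R2 @ bar 5 tick 0 v(1, 2): A3/B3 M2 -> C4/G4 P5 similar
  -> R1 @ bar 6 tick 0 v(1, 2): C4/G4 P5 -> F4/C5 P5 similar
  -> R2 @ bar 6 tick 0 v(0, 1): E3/C4 m6 -> F3/F4 P8 similar
  -> R2 @ bar 6 tick 0 v(0, 2): E3/G4 m3 -> F3/C5 P5 similar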